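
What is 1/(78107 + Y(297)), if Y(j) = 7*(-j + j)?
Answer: 1/78107 ≈ 1.2803e-5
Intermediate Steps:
Y(j) = 0 (Y(j) = 7*0 = 0)
1/(78107 + Y(297)) = 1/(78107 + 0) = 1/78107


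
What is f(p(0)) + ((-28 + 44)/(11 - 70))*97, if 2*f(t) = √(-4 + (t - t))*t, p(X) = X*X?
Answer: -1552/59 ≈ -26.305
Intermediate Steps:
p(X) = X²
f(t) = I*t (f(t) = (√(-4 + (t - t))*t)/2 = (√(-4 + 0)*t)/2 = (√(-4)*t)/2 = ((2*I)*t)/2 = (2*I*t)/2 = I*t)
f(p(0)) + ((-28 + 44)/(11 - 70))*97 = I*0² + ((-28 + 44)/(11 - 70))*97 = I*0 + (16/(-59))*97 = 0 + (16*(-1/59))*97 = 0 - 16/59*97 = 0 - 1552/59 = -1552/59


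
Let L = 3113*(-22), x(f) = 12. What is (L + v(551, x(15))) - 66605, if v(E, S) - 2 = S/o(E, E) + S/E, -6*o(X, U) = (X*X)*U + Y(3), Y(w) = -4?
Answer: -12451632714509641/92173564997 ≈ -1.3509e+5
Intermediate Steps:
o(X, U) = 2/3 - U*X**2/6 (o(X, U) = -((X*X)*U - 4)/6 = -(X**2*U - 4)/6 = -(U*X**2 - 4)/6 = -(-4 + U*X**2)/6 = 2/3 - U*X**2/6)
L = -68486
v(E, S) = 2 + S/E + S/(2/3 - E**3/6) (v(E, S) = 2 + (S/(2/3 - E*E**2/6) + S/E) = 2 + (S/(2/3 - E**3/6) + S/E) = 2 + (S/E + S/(2/3 - E**3/6)) = 2 + S/E + S/(2/3 - E**3/6))
(L + v(551, x(15))) - 66605 = (-68486 + (2 + 12/551 - 1*12/(-2/3 + (1/6)*551**3))) - 66605 = (-68486 + (2 + 12*(1/551) - 1*12/(-2/3 + (1/6)*167284151))) - 66605 = (-68486 + (2 + 12/551 - 1*12/(-2/3 + 167284151/6))) - 66605 = (-68486 + (2 + 12/551 - 1*12/167284147/6)) - 66605 = (-68486 + (2 + 12/551 - 1*12*6/167284147)) - 66605 = (-68486 + (2 + 12/551 - 72/167284147)) - 66605 = (-68486 + 186354500086/92173564997) - 66605 = -6312412417884456/92173564997 - 66605 = -12451632714509641/92173564997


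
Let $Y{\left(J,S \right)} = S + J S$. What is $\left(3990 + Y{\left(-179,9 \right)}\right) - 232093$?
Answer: $-229705$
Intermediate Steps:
$\left(3990 + Y{\left(-179,9 \right)}\right) - 232093 = \left(3990 + 9 \left(1 - 179\right)\right) - 232093 = \left(3990 + 9 \left(-178\right)\right) - 232093 = \left(3990 - 1602\right) - 232093 = 2388 - 232093 = -229705$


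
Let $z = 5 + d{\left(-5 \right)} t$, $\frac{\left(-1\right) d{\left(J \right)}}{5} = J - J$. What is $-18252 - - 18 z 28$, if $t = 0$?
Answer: $-15732$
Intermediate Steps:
$d{\left(J \right)} = 0$ ($d{\left(J \right)} = - 5 \left(J - J\right) = \left(-5\right) 0 = 0$)
$z = 5$ ($z = 5 + 0 \cdot 0 = 5 + 0 = 5$)
$-18252 - - 18 z 28 = -18252 - \left(-18\right) 5 \cdot 28 = -18252 - \left(-90\right) 28 = -18252 - -2520 = -18252 + 2520 = -15732$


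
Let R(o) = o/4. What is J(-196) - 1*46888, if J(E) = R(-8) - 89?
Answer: -46979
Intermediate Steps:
R(o) = o/4 (R(o) = o*(¼) = o/4)
J(E) = -91 (J(E) = (¼)*(-8) - 89 = -2 - 89 = -91)
J(-196) - 1*46888 = -91 - 1*46888 = -91 - 46888 = -46979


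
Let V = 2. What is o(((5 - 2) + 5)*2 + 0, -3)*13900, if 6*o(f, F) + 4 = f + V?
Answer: 97300/3 ≈ 32433.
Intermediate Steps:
o(f, F) = -⅓ + f/6 (o(f, F) = -⅔ + (f + 2)/6 = -⅔ + (2 + f)/6 = -⅔ + (⅓ + f/6) = -⅓ + f/6)
o(((5 - 2) + 5)*2 + 0, -3)*13900 = (-⅓ + (((5 - 2) + 5)*2 + 0)/6)*13900 = (-⅓ + ((3 + 5)*2 + 0)/6)*13900 = (-⅓ + (8*2 + 0)/6)*13900 = (-⅓ + (16 + 0)/6)*13900 = (-⅓ + (⅙)*16)*13900 = (-⅓ + 8/3)*13900 = (7/3)*13900 = 97300/3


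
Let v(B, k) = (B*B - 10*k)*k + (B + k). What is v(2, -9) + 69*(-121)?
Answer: -9202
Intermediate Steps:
v(B, k) = B + k + k*(B² - 10*k) (v(B, k) = (B² - 10*k)*k + (B + k) = k*(B² - 10*k) + (B + k) = B + k + k*(B² - 10*k))
v(2, -9) + 69*(-121) = (2 - 9 - 10*(-9)² - 9*2²) + 69*(-121) = (2 - 9 - 10*81 - 9*4) - 8349 = (2 - 9 - 810 - 36) - 8349 = -853 - 8349 = -9202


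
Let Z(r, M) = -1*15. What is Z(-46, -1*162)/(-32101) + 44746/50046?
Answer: 718571018/803263323 ≈ 0.89456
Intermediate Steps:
Z(r, M) = -15
Z(-46, -1*162)/(-32101) + 44746/50046 = -15/(-32101) + 44746/50046 = -15*(-1/32101) + 44746*(1/50046) = 15/32101 + 22373/25023 = 718571018/803263323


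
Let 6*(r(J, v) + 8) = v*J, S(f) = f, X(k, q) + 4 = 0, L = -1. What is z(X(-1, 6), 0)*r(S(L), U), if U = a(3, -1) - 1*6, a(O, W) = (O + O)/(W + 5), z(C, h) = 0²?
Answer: 0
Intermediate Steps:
X(k, q) = -4 (X(k, q) = -4 + 0 = -4)
z(C, h) = 0
a(O, W) = 2*O/(5 + W) (a(O, W) = (2*O)/(5 + W) = 2*O/(5 + W))
U = -9/2 (U = 2*3/(5 - 1) - 1*6 = 2*3/4 - 6 = 2*3*(¼) - 6 = 3/2 - 6 = -9/2 ≈ -4.5000)
r(J, v) = -8 + J*v/6 (r(J, v) = -8 + (v*J)/6 = -8 + (J*v)/6 = -8 + J*v/6)
z(X(-1, 6), 0)*r(S(L), U) = 0*(-8 + (⅙)*(-1)*(-9/2)) = 0*(-8 + ¾) = 0*(-29/4) = 0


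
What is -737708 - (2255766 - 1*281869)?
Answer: -2711605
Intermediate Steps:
-737708 - (2255766 - 1*281869) = -737708 - (2255766 - 281869) = -737708 - 1*1973897 = -737708 - 1973897 = -2711605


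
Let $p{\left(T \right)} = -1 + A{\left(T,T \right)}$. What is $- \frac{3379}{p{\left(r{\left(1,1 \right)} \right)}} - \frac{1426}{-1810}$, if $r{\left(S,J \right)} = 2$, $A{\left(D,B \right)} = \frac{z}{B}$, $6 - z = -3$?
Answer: $- \frac{6110999}{6335} \approx -964.64$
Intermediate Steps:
$z = 9$ ($z = 6 - -3 = 6 + 3 = 9$)
$A{\left(D,B \right)} = \frac{9}{B}$
$p{\left(T \right)} = -1 + \frac{9}{T}$
$- \frac{3379}{p{\left(r{\left(1,1 \right)} \right)}} - \frac{1426}{-1810} = - \frac{3379}{\frac{1}{2} \left(9 - 2\right)} - \frac{1426}{-1810} = - \frac{3379}{\frac{1}{2} \left(9 - 2\right)} - - \frac{713}{905} = - \frac{3379}{\frac{1}{2} \cdot 7} + \frac{713}{905} = - \frac{3379}{\frac{7}{2}} + \frac{713}{905} = \left(-3379\right) \frac{2}{7} + \frac{713}{905} = - \frac{6758}{7} + \frac{713}{905} = - \frac{6110999}{6335}$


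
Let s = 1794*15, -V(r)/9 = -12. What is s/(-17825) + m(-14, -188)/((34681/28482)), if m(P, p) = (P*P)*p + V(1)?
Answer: -162204560754/5375555 ≈ -30174.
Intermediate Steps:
V(r) = 108 (V(r) = -9*(-12) = 108)
s = 26910
m(P, p) = 108 + p*P**2 (m(P, p) = (P*P)*p + 108 = P**2*p + 108 = p*P**2 + 108 = 108 + p*P**2)
s/(-17825) + m(-14, -188)/((34681/28482)) = 26910/(-17825) + (108 - 188*(-14)**2)/((34681/28482)) = 26910*(-1/17825) + (108 - 188*196)/((34681*(1/28482))) = -234/155 + (108 - 36848)/(34681/28482) = -234/155 - 36740*28482/34681 = -234/155 - 1046428680/34681 = -162204560754/5375555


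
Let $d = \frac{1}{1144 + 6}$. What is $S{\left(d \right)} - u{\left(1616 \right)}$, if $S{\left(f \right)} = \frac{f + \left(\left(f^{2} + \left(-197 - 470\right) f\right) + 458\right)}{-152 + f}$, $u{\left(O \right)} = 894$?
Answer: $- \frac{180315791001}{201018850} \approx -897.01$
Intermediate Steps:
$d = \frac{1}{1150} \approx 0.00086956$
$S{\left(f \right)} = \frac{458 + f^{2} - 666 f}{-152 + f}$ ($S{\left(f \right)} = \frac{f + \left(\left(f^{2} - 667 f\right) + 458\right)}{-152 + f} = \frac{f + \left(458 + f^{2} - 667 f\right)}{-152 + f} = \frac{458 + f^{2} - 666 f}{-152 + f}$)
$S{\left(d \right)} - u{\left(1616 \right)} = \frac{458 + \left(\frac{1}{1150}\right)^{2} - \frac{333}{575}}{-152 + \frac{1}{1150}} - 894 = \frac{458 + \frac{1}{1322500} - \frac{333}{575}}{- \frac{174799}{1150}} - 894 = \left(- \frac{1150}{174799}\right) \frac{604939101}{1322500} - 894 = - \frac{604939101}{201018850} - 894 = - \frac{180315791001}{201018850}$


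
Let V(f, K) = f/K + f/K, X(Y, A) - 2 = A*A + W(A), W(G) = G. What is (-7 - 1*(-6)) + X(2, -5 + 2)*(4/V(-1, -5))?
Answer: 79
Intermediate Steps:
X(Y, A) = 2 + A + A² (X(Y, A) = 2 + (A*A + A) = 2 + (A² + A) = 2 + (A + A²) = 2 + A + A²)
V(f, K) = 2*f/K
(-7 - 1*(-6)) + X(2, -5 + 2)*(4/V(-1, -5)) = (-7 - 1*(-6)) + (2 + (-5 + 2) + (-5 + 2)²)*(4/((2*(-1)/(-5)))) = (-7 + 6) + (2 - 3 + (-3)²)*(4/((2*(-1)*(-⅕)))) = -1 + (2 - 3 + 9)*(4/(⅖)) = -1 + 8*(4*(5/2)) = -1 + 8*10 = -1 + 80 = 79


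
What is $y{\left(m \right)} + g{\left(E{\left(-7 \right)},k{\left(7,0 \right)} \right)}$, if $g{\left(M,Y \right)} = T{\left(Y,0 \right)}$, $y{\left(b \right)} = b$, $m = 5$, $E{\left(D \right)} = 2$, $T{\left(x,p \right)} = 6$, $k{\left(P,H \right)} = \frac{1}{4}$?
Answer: $11$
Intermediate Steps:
$k{\left(P,H \right)} = \frac{1}{4}$
$g{\left(M,Y \right)} = 6$
$y{\left(m \right)} + g{\left(E{\left(-7 \right)},k{\left(7,0 \right)} \right)} = 5 + 6 = 11$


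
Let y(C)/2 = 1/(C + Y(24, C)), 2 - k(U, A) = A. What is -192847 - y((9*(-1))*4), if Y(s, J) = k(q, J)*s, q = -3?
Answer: -84466987/438 ≈ -1.9285e+5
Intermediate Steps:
k(U, A) = 2 - A
Y(s, J) = s*(2 - J) (Y(s, J) = (2 - J)*s = s*(2 - J))
y(C) = 2/(48 - 23*C) (y(C) = 2/(C + 24*(2 - C)) = 2/(C + (48 - 24*C)) = 2/(48 - 23*C))
-192847 - y((9*(-1))*4) = -192847 - 2/(48 - 23*9*(-1)*4) = -192847 - 2/(48 - (-207)*4) = -192847 - 2/(48 - 23*(-36)) = -192847 - 2/(48 + 828) = -192847 - 2/876 = -192847 - 1*1/438 = -192847 - 1/438 = -84466987/438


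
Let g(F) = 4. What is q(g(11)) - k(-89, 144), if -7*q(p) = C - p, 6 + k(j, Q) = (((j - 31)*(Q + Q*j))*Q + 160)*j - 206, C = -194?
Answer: 136419757042/7 ≈ 1.9489e+10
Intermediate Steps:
k(j, Q) = -212 + j*(160 + Q*(-31 + j)*(Q + Q*j)) (k(j, Q) = -6 + ((((j - 31)*(Q + Q*j))*Q + 160)*j - 206) = -6 + ((((-31 + j)*(Q + Q*j))*Q + 160)*j - 206) = -6 + ((Q*(-31 + j)*(Q + Q*j) + 160)*j - 206) = -6 + ((160 + Q*(-31 + j)*(Q + Q*j))*j - 206) = -6 + (j*(160 + Q*(-31 + j)*(Q + Q*j)) - 206) = -6 + (-206 + j*(160 + Q*(-31 + j)*(Q + Q*j))) = -212 + j*(160 + Q*(-31 + j)*(Q + Q*j)))
q(p) = 194/7 + p/7 (q(p) = -(-194 - p)/7 = 194/7 + p/7)
q(g(11)) - k(-89, 144) = (194/7 + (1/7)*4) - (-212 + 160*(-89) + 144**2*(-89)**3 - 31*(-89)*144**2 - 30*144**2*(-89)**2) = (194/7 + 4/7) - (-212 - 14240 + 20736*(-704969) - 31*(-89)*20736 - 30*20736*7921) = 198/7 - (-212 - 14240 - 14618237184 + 57210624 - 4927495680) = 198/7 - 1*(-19488536692) = 198/7 + 19488536692 = 136419757042/7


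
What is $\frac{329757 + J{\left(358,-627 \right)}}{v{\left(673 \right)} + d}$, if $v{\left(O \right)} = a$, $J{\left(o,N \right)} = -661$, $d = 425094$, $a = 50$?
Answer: $\frac{41137}{53143} \approx 0.77408$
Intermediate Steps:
$v{\left(O \right)} = 50$
$\frac{329757 + J{\left(358,-627 \right)}}{v{\left(673 \right)} + d} = \frac{329757 - 661}{50 + 425094} = \frac{329096}{425144} = 329096 \cdot \frac{1}{425144} = \frac{41137}{53143}$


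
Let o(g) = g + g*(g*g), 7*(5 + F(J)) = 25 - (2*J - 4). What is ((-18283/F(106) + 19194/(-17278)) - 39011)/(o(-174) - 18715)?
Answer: 72365958609/9956853826726 ≈ 0.0072680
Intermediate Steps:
F(J) = -6/7 - 2*J/7 (F(J) = -5 + (25 - (2*J - 4))/7 = -5 + (25 - (-4 + 2*J))/7 = -5 + (25 + (4 - 2*J))/7 = -5 + (29 - 2*J)/7 = -5 + (29/7 - 2*J/7) = -6/7 - 2*J/7)
o(g) = g + g**3 (o(g) = g + g*g**2 = g + g**3)
((-18283/F(106) + 19194/(-17278)) - 39011)/(o(-174) - 18715) = ((-18283/(-6/7 - 2/7*106) + 19194/(-17278)) - 39011)/((-174 + (-174)**3) - 18715) = ((-18283/(-6/7 - 212/7) + 19194*(-1/17278)) - 39011)/((-174 - 5268024) - 18715) = ((-18283/(-218/7) - 9597/8639) - 39011)/(-5268198 - 18715) = ((-18283*(-7/218) - 9597/8639) - 39011)/(-5286913) = ((127981/218 - 9597/8639) - 39011)*(-1/5286913) = (1103535713/1883302 - 39011)*(-1/5286913) = -72365958609/1883302*(-1/5286913) = 72365958609/9956853826726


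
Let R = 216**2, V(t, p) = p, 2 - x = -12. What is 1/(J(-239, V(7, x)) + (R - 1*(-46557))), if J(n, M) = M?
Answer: 1/93227 ≈ 1.0727e-5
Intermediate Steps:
x = 14 (x = 2 - 1*(-12) = 2 + 12 = 14)
R = 46656
1/(J(-239, V(7, x)) + (R - 1*(-46557))) = 1/(14 + (46656 - 1*(-46557))) = 1/(14 + (46656 + 46557)) = 1/(14 + 93213) = 1/93227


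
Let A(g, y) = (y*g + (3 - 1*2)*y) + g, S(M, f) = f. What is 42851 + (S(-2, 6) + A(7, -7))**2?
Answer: 44700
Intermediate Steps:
A(g, y) = g + y + g*y (A(g, y) = (g*y + (3 - 2)*y) + g = (g*y + 1*y) + g = (g*y + y) + g = (y + g*y) + g = g + y + g*y)
42851 + (S(-2, 6) + A(7, -7))**2 = 42851 + (6 + (7 - 7 + 7*(-7)))**2 = 42851 + (6 + (7 - 7 - 49))**2 = 42851 + (6 - 49)**2 = 42851 + (-43)**2 = 42851 + 1849 = 44700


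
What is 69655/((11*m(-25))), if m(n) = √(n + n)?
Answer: -13931*I*√2/22 ≈ -895.52*I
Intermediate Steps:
m(n) = √2*√n (m(n) = √(2*n) = √2*√n)
69655/((11*m(-25))) = 69655/((11*(√2*√(-25)))) = 69655/((11*(√2*(5*I)))) = 69655/((11*(5*I*√2))) = 69655/((55*I*√2)) = 69655*(-I*√2/110) = -13931*I*√2/22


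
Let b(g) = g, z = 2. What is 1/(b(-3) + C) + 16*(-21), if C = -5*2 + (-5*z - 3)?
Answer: -8737/26 ≈ -336.04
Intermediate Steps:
C = -23 (C = -5*2 + (-5*2 - 3) = -10 + (-10 - 3) = -10 - 13 = -23)
1/(b(-3) + C) + 16*(-21) = 1/(-3 - 23) + 16*(-21) = 1/(-26) - 336 = -1/26 - 336 = -8737/26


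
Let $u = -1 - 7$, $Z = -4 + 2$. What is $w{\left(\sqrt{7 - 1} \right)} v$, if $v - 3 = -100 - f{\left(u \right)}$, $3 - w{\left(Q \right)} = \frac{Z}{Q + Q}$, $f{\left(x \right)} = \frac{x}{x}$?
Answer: $-294 - \frac{49 \sqrt{6}}{3} \approx -334.01$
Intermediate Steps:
$Z = -2$
$u = -8$ ($u = -1 - 7 = -8$)
$f{\left(x \right)} = 1$
$w{\left(Q \right)} = 3 + \frac{1}{Q}$ ($w{\left(Q \right)} = 3 - - \frac{2}{Q + Q} = 3 - - \frac{2}{2 Q} = 3 - - 2 \frac{1}{2 Q} = 3 - - \frac{1}{Q} = 3 + \frac{1}{Q}$)
$v = -98$ ($v = 3 - 101 = -98$)
$w{\left(\sqrt{7 - 1} \right)} v = \left(3 + \frac{1}{\sqrt{7 - 1}}\right) \left(-98\right) = \left(3 + \frac{1}{\sqrt{6}}\right) \left(-98\right) = \left(3 + \frac{\sqrt{6}}{6}\right) \left(-98\right) = -294 - \frac{49 \sqrt{6}}{3}$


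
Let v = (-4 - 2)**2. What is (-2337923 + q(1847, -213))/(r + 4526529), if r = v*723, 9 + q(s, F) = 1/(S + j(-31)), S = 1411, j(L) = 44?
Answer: -3401691059/6623970435 ≈ -0.51354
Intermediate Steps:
v = 36 (v = (-6)**2 = 36)
q(s, F) = -13094/1455 (q(s, F) = -9 + 1/(1411 + 44) = -9 + 1/1455 = -13094/1455)
r = 26028 (r = 36*723 = 26028)
(-2337923 + q(1847, -213))/(r + 4526529) = (-2337923 - 13094/1455)/(26028 + 4526529) = -3401691059/1455/4552557 = -3401691059/1455*1/4552557 = -3401691059/6623970435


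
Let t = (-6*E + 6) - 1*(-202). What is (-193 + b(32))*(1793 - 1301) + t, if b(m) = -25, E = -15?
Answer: -106958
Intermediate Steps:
t = 298 (t = (-6*(-15) + 6) - 1*(-202) = (90 + 6) + 202 = 96 + 202 = 298)
(-193 + b(32))*(1793 - 1301) + t = (-193 - 25)*(1793 - 1301) + 298 = -218*492 + 298 = -107256 + 298 = -106958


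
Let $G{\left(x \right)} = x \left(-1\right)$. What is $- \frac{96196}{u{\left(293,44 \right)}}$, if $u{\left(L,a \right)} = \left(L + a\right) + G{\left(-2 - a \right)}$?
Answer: $- \frac{96196}{383} \approx -251.16$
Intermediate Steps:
$G{\left(x \right)} = - x$
$u{\left(L,a \right)} = 2 + L + 2 a$ ($u{\left(L,a \right)} = \left(L + a\right) - \left(-2 - a\right) = \left(L + a\right) + \left(2 + a\right) = 2 + L + 2 a$)
$- \frac{96196}{u{\left(293,44 \right)}} = - \frac{96196}{2 + 293 + 2 \cdot 44} = - \frac{96196}{2 + 293 + 88} = - \frac{96196}{383}$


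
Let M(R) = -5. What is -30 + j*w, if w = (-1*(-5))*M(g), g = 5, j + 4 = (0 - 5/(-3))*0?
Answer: 70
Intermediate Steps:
j = -4 (j = -4 + (0 - 5/(-3))*0 = -4 + (0 - 5*(-⅓))*0 = -4 + (0 + 5/3)*0 = -4 + (5/3)*0 = -4 + 0 = -4)
w = -25 (w = -1*(-5)*(-5) = 5*(-5) = -25)
-30 + j*w = -30 - 4*(-25) = -30 + 100 = 70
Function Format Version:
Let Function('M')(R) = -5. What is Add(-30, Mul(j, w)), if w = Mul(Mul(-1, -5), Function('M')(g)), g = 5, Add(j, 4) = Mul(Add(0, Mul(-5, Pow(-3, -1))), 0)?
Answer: 70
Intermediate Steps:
j = -4 (j = Add(-4, Mul(Add(0, Mul(-5, Pow(-3, -1))), 0)) = Add(-4, Mul(Add(0, Mul(-5, Rational(-1, 3))), 0)) = Add(-4, Mul(Add(0, Rational(5, 3)), 0)) = Add(-4, Mul(Rational(5, 3), 0)) = Add(-4, 0) = -4)
w = -25 (w = Mul(Mul(-1, -5), -5) = Mul(5, -5) = -25)
Add(-30, Mul(j, w)) = Add(-30, Mul(-4, -25)) = Add(-30, 100) = 70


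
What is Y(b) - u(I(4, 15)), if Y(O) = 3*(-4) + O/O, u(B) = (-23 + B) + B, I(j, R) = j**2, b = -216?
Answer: -20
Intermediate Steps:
u(B) = -23 + 2*B
Y(O) = -11 (Y(O) = -12 + 1 = -11)
Y(b) - u(I(4, 15)) = -11 - (-23 + 2*4**2) = -11 - (-23 + 2*16) = -11 - (-23 + 32) = -11 - 1*9 = -11 - 9 = -20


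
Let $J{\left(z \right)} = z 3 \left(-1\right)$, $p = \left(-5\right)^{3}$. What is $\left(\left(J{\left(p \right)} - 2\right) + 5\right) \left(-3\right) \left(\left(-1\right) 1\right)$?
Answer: $1134$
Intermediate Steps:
$p = -125$
$J{\left(z \right)} = - 3 z$ ($J{\left(z \right)} = 3 z \left(-1\right) = - 3 z$)
$\left(\left(J{\left(p \right)} - 2\right) + 5\right) \left(-3\right) \left(\left(-1\right) 1\right) = \left(\left(\left(-3\right) \left(-125\right) - 2\right) + 5\right) \left(-3\right) \left(\left(-1\right) 1\right) = \left(\left(375 - 2\right) + 5\right) \left(-3\right) \left(-1\right) = \left(373 + 5\right) \left(-3\right) \left(-1\right) = 378 \left(-3\right) \left(-1\right) = \left(-1134\right) \left(-1\right) = 1134$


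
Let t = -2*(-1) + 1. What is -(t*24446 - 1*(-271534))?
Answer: -344872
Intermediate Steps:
t = 3 (t = 2 + 1 = 3)
-(t*24446 - 1*(-271534)) = -(3*24446 - 1*(-271534)) = -(73338 + 271534) = -1*344872 = -344872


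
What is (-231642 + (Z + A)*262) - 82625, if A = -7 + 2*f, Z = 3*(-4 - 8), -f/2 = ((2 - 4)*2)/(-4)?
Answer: -326581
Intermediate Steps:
f = -2 (f = -2*(2 - 4)*2/(-4) = -2*(-2*2)*(-1)/4 = -(-8)*(-1)/4 = -2*1 = -2)
Z = -36 (Z = 3*(-12) = -36)
A = -11 (A = -7 + 2*(-2) = -7 - 4 = -11)
(-231642 + (Z + A)*262) - 82625 = (-231642 + (-36 - 11)*262) - 82625 = (-231642 - 47*262) - 82625 = (-231642 - 12314) - 82625 = -243956 - 82625 = -326581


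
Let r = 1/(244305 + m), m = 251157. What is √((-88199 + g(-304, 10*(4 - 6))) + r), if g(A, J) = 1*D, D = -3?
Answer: I*√21652055706452226/495462 ≈ 296.99*I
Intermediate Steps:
g(A, J) = -3 (g(A, J) = 1*(-3) = -3)
r = 1/495462 (r = 1/(244305 + 251157) = 1/495462 ≈ 2.0183e-6)
√((-88199 + g(-304, 10*(4 - 6))) + r) = √((-88199 - 3) + 1/495462) = √(-88202 + 1/495462) = √(-43700739323/495462) = I*√21652055706452226/495462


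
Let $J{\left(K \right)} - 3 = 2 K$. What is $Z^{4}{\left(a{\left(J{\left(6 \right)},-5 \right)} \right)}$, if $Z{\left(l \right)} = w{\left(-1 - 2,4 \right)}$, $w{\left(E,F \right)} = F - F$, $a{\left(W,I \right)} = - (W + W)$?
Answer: $0$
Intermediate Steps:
$J{\left(K \right)} = 3 + 2 K$
$a{\left(W,I \right)} = - 2 W$
$w{\left(E,F \right)} = 0$
$Z{\left(l \right)} = 0$
$Z^{4}{\left(a{\left(J{\left(6 \right)},-5 \right)} \right)} = 0^{4} = 0$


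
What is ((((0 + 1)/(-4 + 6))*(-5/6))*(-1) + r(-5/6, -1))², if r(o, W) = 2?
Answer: 841/144 ≈ 5.8403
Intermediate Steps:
((((0 + 1)/(-4 + 6))*(-5/6))*(-1) + r(-5/6, -1))² = ((((0 + 1)/(-4 + 6))*(-5/6))*(-1) + 2)² = (((1/2)*(-5*⅙))*(-1) + 2)² = (((1*(½))*(-⅚))*(-1) + 2)² = (((½)*(-⅚))*(-1) + 2)² = (-5/12*(-1) + 2)² = (5/12 + 2)² = (29/12)² = 841/144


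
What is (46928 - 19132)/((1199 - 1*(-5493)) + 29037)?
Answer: 27796/35729 ≈ 0.77797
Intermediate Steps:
(46928 - 19132)/((1199 - 1*(-5493)) + 29037) = 27796/((1199 + 5493) + 29037) = 27796/(6692 + 29037) = 27796/35729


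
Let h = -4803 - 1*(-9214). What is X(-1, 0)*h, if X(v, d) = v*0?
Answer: 0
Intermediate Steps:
h = 4411 (h = -4803 + 9214 = 4411)
X(v, d) = 0
X(-1, 0)*h = 0*4411 = 0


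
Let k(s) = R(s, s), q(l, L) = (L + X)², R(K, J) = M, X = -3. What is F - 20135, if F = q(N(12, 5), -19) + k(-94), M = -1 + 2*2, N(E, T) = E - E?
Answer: -19648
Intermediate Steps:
N(E, T) = 0
M = 3 (M = -1 + 4 = 3)
R(K, J) = 3
q(l, L) = (-3 + L)² (q(l, L) = (L - 3)² = (-3 + L)²)
k(s) = 3
F = 487 (F = (-3 - 19)² + 3 = (-22)² + 3 = 484 + 3 = 487)
F - 20135 = 487 - 20135 = -19648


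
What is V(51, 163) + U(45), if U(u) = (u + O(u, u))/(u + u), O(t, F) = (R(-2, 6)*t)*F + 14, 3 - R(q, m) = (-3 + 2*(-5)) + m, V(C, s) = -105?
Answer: 10859/90 ≈ 120.66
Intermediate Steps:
R(q, m) = 16 - m (R(q, m) = 3 - ((-3 + 2*(-5)) + m) = 3 - ((-3 - 10) + m) = 3 - (-13 + m) = 3 + (13 - m) = 16 - m)
O(t, F) = 14 + 10*F*t (O(t, F) = ((16 - 1*6)*t)*F + 14 = ((16 - 6)*t)*F + 14 = (10*t)*F + 14 = 10*F*t + 14 = 14 + 10*F*t)
U(u) = (14 + u + 10*u**2)/(2*u) (U(u) = (u + (14 + 10*u*u))/(u + u) = (u + (14 + 10*u**2))/((2*u)) = (14 + u + 10*u**2)*(1/(2*u)) = (14 + u + 10*u**2)/(2*u))
V(51, 163) + U(45) = -105 + (1/2 + 5*45 + 7/45) = -105 + (1/2 + 225 + 7*(1/45)) = -105 + (1/2 + 225 + 7/45) = -105 + 20309/90 = 10859/90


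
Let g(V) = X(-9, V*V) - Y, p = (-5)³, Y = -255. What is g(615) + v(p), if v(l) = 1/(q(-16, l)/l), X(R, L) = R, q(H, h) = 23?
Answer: 5533/23 ≈ 240.57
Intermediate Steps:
p = -125
g(V) = 246 (g(V) = -9 - 1*(-255) = -9 + 255 = 246)
v(l) = l/23 (v(l) = 1/(23/l) = l/23)
g(615) + v(p) = 246 + (1/23)*(-125) = 246 - 125/23 = 5533/23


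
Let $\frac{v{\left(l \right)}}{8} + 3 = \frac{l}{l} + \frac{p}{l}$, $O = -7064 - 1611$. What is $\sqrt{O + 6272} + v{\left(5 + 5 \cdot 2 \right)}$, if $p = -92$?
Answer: $- \frac{976}{15} + 3 i \sqrt{267} \approx -65.067 + 49.02 i$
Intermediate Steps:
$O = -8675$ ($O = -7064 - 1611 = -8675$)
$v{\left(l \right)} = -16 - \frac{736}{l}$ ($v{\left(l \right)} = -24 + 8 \left(\frac{l}{l} - \frac{92}{l}\right) = -24 + 8 \left(1 - \frac{92}{l}\right) = -24 + \left(8 - \frac{736}{l}\right) = -16 - \frac{736}{l}$)
$\sqrt{O + 6272} + v{\left(5 + 5 \cdot 2 \right)} = \sqrt{-8675 + 6272} - \left(16 + \frac{736}{5 + 5 \cdot 2}\right) = \sqrt{-2403} - \left(16 + \frac{736}{5 + 10}\right) = 3 i \sqrt{267} - \left(16 + \frac{736}{15}\right) = 3 i \sqrt{267} - \frac{976}{15} = - \frac{976}{15} + 3 i \sqrt{267}$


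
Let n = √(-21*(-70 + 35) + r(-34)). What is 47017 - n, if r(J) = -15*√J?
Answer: 47017 - √(735 - 15*I*√34) ≈ 46990.0 + 1.6102*I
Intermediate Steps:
n = √(735 - 15*I*√34) (n = √(-21*(-70 + 35) - 15*I*√34) = √(-21*(-35) - 15*I*√34) = √(735 - 15*I*√34) ≈ 27.159 - 1.6102*I)
47017 - n = 47017 - √(735 - 15*I*√34)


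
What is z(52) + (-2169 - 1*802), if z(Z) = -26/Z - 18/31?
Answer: -184269/62 ≈ -2972.1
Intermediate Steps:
z(Z) = -18/31 - 26/Z (z(Z) = -26/Z - 18*1/31 = -26/Z - 18/31 = -18/31 - 26/Z)
z(52) + (-2169 - 1*802) = (-18/31 - 26/52) + (-2169 - 1*802) = (-18/31 - 26*1/52) + (-2169 - 802) = (-18/31 - ½) - 2971 = -67/62 - 2971 = -184269/62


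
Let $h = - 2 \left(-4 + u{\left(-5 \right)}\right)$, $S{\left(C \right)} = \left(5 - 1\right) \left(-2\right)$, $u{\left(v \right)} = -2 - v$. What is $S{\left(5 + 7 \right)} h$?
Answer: $-16$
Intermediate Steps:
$S{\left(C \right)} = -8$ ($S{\left(C \right)} = 4 \left(-2\right) = -8$)
$h = 2$ ($h = - 2 \left(-4 - -3\right) = - 2 \left(-4 + \left(-2 + 5\right)\right) = - 2 \left(-4 + 3\right) = \left(-2\right) \left(-1\right) = 2$)
$S{\left(5 + 7 \right)} h = \left(-8\right) 2 = -16$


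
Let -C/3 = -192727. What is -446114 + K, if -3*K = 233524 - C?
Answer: -993685/3 ≈ -3.3123e+5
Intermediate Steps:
C = 578181 (C = -3*(-192727) = 578181)
K = 344657/3 (K = -(233524 - 1*578181)/3 = -(233524 - 578181)/3 = -1/3*(-344657) = 344657/3 ≈ 1.1489e+5)
-446114 + K = -446114 + 344657/3 = -993685/3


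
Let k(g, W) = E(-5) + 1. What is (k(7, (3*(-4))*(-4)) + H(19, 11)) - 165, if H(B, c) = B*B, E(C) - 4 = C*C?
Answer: 226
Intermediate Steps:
E(C) = 4 + C² (E(C) = 4 + C*C = 4 + C²)
k(g, W) = 30 (k(g, W) = (4 + (-5)²) + 1 = (4 + 25) + 1 = 29 + 1 = 30)
H(B, c) = B²
(k(7, (3*(-4))*(-4)) + H(19, 11)) - 165 = (30 + 19²) - 165 = (30 + 361) - 165 = 391 - 165 = 226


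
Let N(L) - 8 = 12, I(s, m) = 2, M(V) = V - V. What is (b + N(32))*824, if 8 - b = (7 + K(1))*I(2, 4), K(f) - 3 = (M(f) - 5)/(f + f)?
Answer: 10712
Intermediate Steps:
M(V) = 0
N(L) = 20 (N(L) = 8 + 12 = 20)
K(f) = 3 - 5/(2*f) (K(f) = 3 + (0 - 5)/(f + f) = 3 - 5*1/(2*f) = 3 - 5/(2*f))
b = -7 (b = 8 - (7 + (3 - 5/2/1))*2 = 8 - (7 + (3 - 5/2*1))*2 = 8 - (7 + (3 - 5/2))*2 = 8 - (7 + 1/2)*2 = 8 - 15*2/2 = 8 - 1*15 = 8 - 15 = -7)
(b + N(32))*824 = (-7 + 20)*824 = 13*824 = 10712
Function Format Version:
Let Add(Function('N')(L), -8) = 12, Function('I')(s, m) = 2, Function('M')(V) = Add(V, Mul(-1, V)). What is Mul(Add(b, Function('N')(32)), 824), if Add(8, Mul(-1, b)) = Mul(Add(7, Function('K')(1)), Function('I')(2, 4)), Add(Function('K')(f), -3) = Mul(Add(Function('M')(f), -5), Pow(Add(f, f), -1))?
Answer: 10712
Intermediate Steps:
Function('M')(V) = 0
Function('N')(L) = 20 (Function('N')(L) = Add(8, 12) = 20)
Function('K')(f) = Add(3, Mul(Rational(-5, 2), Pow(f, -1))) (Function('K')(f) = Add(3, Mul(Add(0, -5), Pow(Add(f, f), -1))) = Add(3, Mul(-5, Pow(Mul(2, f), -1))) = Add(3, Mul(-5, Mul(Rational(1, 2), Pow(f, -1)))) = Add(3, Mul(Rational(-5, 2), Pow(f, -1))))
b = -7 (b = Add(8, Mul(-1, Mul(Add(7, Add(3, Mul(Rational(-5, 2), Pow(1, -1)))), 2))) = Add(8, Mul(-1, Mul(Add(7, Add(3, Mul(Rational(-5, 2), 1))), 2))) = Add(8, Mul(-1, Mul(Add(7, Add(3, Rational(-5, 2))), 2))) = Add(8, Mul(-1, Mul(Add(7, Rational(1, 2)), 2))) = Add(8, Mul(-1, Mul(Rational(15, 2), 2))) = Add(8, Mul(-1, 15)) = Add(8, -15) = -7)
Mul(Add(b, Function('N')(32)), 824) = Mul(Add(-7, 20), 824) = Mul(13, 824) = 10712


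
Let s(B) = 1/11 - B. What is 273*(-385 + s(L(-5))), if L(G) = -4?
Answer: -1143870/11 ≈ -1.0399e+5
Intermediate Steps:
s(B) = 1/11 - B
273*(-385 + s(L(-5))) = 273*(-385 + (1/11 - 1*(-4))) = 273*(-385 + (1/11 + 4)) = 273*(-385 + 45/11) = 273*(-4190/11) = -1143870/11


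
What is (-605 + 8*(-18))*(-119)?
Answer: 89131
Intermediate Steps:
(-605 + 8*(-18))*(-119) = (-605 - 144)*(-119) = -749*(-119) = 89131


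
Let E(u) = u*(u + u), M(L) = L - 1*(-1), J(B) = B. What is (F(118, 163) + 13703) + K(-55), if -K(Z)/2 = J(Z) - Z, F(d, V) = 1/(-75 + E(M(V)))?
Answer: 736084052/53717 ≈ 13703.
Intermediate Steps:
M(L) = 1 + L (M(L) = L + 1 = 1 + L)
E(u) = 2*u² (E(u) = u*(2*u) = 2*u²)
F(d, V) = 1/(-75 + 2*(1 + V)²)
K(Z) = 0 (K(Z) = -2*(Z - Z) = -2*0 = 0)
(F(118, 163) + 13703) + K(-55) = (1/(-75 + 2*(1 + 163)²) + 13703) + 0 = (1/(-75 + 2*164²) + 13703) + 0 = (1/(-75 + 2*26896) + 13703) + 0 = (1/(-75 + 53792) + 13703) + 0 = (1/53717 + 13703) + 0 = 736084052/53717 + 0 = 736084052/53717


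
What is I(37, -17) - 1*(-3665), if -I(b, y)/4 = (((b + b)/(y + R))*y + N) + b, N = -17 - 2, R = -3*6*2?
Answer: 185397/53 ≈ 3498.1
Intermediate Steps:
R = -36 (R = -18*2 = -36)
N = -19
I(b, y) = 76 - 4*b - 8*b*y/(-36 + y) (I(b, y) = -4*((((b + b)/(y - 36))*y - 19) + b) = -4*((((2*b)/(-36 + y))*y - 19) + b) = -4*(((2*b/(-36 + y))*y - 19) + b) = -4*((2*b*y/(-36 + y) - 19) + b) = -4*((-19 + 2*b*y/(-36 + y)) + b) = -4*(-19 + b + 2*b*y/(-36 + y)) = 76 - 4*b - 8*b*y/(-36 + y))
I(37, -17) - 1*(-3665) = 4*(-684 + 19*(-17) + 36*37 - 3*37*(-17))/(-36 - 17) - 1*(-3665) = 4*(-684 - 323 + 1332 + 1887)/(-53) + 3665 = 4*(-1/53)*2212 + 3665 = -8848/53 + 3665 = 185397/53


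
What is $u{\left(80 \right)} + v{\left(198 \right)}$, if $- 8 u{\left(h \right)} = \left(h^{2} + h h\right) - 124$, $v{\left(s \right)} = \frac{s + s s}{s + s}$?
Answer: $-1485$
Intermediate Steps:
$v{\left(s \right)} = \frac{s + s^{2}}{2 s}$
$u{\left(h \right)} = \frac{31}{2} - \frac{h^{2}}{4}$ ($u{\left(h \right)} = - \frac{\left(h^{2} + h h\right) - 124}{8} = - \frac{\left(h^{2} + h^{2}\right) - 124}{8} = - \frac{2 h^{2} - 124}{8} = - \frac{-124 + 2 h^{2}}{8} = \frac{31}{2} - \frac{h^{2}}{4}$)
$u{\left(80 \right)} + v{\left(198 \right)} = \left(\frac{31}{2} - \frac{80^{2}}{4}\right) + \left(\frac{1}{2} + \frac{1}{2} \cdot 198\right) = \left(\frac{31}{2} - 1600\right) + \left(\frac{1}{2} + 99\right) = \left(\frac{31}{2} - 1600\right) + \frac{199}{2} = - \frac{3169}{2} + \frac{199}{2} = -1485$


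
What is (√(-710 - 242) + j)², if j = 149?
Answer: 21249 + 596*I*√238 ≈ 21249.0 + 9194.6*I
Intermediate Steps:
(√(-710 - 242) + j)² = (√(-710 - 242) + 149)² = (√(-952) + 149)² = (2*I*√238 + 149)² = (149 + 2*I*√238)²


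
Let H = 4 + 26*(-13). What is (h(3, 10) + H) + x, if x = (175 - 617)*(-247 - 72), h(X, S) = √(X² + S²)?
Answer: 140664 + √109 ≈ 1.4067e+5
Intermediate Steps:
h(X, S) = √(S² + X²)
H = -334 (H = 4 - 338 = -334)
x = 140998 (x = -442*(-319) = 140998)
(h(3, 10) + H) + x = (√(10² + 3²) - 334) + 140998 = (√(100 + 9) - 334) + 140998 = (√109 - 334) + 140998 = (-334 + √109) + 140998 = 140664 + √109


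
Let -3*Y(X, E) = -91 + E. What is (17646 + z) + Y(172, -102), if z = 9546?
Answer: 81769/3 ≈ 27256.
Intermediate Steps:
Y(X, E) = 91/3 - E/3 (Y(X, E) = -(-91 + E)/3 = 91/3 - E/3)
(17646 + z) + Y(172, -102) = (17646 + 9546) + (91/3 - ⅓*(-102)) = 27192 + (91/3 + 34) = 27192 + 193/3 = 81769/3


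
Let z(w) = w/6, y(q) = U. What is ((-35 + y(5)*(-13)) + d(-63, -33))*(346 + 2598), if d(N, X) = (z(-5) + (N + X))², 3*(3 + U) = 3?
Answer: 248206432/9 ≈ 2.7578e+7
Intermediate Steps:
U = -2 (U = -3 + (⅓)*3 = -3 + 1 = -2)
y(q) = -2
z(w) = w/6 (z(w) = w*(⅙) = w/6)
d(N, X) = (-⅚ + N + X)² (d(N, X) = ((⅙)*(-5) + (N + X))² = (-⅚ + (N + X))² = (-⅚ + N + X)²)
((-35 + y(5)*(-13)) + d(-63, -33))*(346 + 2598) = ((-35 - 2*(-13)) + (-5 + 6*(-63) + 6*(-33))²/36)*(346 + 2598) = ((-35 + 26) + (-5 - 378 - 198)²/36)*2944 = (-9 + (1/36)*(-581)²)*2944 = (-9 + (1/36)*337561)*2944 = (-9 + 337561/36)*2944 = (337237/36)*2944 = 248206432/9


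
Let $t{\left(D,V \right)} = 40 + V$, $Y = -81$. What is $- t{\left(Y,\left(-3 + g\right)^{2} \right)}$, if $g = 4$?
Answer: $-41$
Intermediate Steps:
$- t{\left(Y,\left(-3 + g\right)^{2} \right)} = - (40 + \left(-3 + 4\right)^{2}) = - (40 + 1^{2}) = - (40 + 1) = \left(-1\right) 41 = -41$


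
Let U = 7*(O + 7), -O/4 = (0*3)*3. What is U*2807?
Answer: 137543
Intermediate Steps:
O = 0 (O = -4*0*3*3 = -0*3 = -4*0 = 0)
U = 49 (U = 7*(0 + 7) = 7*7 = 49)
U*2807 = 49*2807 = 137543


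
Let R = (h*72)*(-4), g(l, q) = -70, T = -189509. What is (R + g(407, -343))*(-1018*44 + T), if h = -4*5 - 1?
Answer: -1400651378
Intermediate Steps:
h = -21 (h = -20 - 1 = -21)
R = 6048 (R = -21*72*(-4) = -1512*(-4) = 6048)
(R + g(407, -343))*(-1018*44 + T) = (6048 - 70)*(-1018*44 - 189509) = 5978*(-44792 - 189509) = 5978*(-234301) = -1400651378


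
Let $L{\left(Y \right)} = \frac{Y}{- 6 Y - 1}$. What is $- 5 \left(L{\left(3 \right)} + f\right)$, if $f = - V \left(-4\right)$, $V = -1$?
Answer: $\frac{395}{19} \approx 20.789$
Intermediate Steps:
$L{\left(Y \right)} = \frac{Y}{-1 - 6 Y}$
$f = -4$ ($f = \left(-1\right) \left(-1\right) \left(-4\right) = 1 \left(-4\right) = -4$)
$- 5 \left(L{\left(3 \right)} + f\right) = - 5 \left(\left(-1\right) 3 \frac{1}{1 + 6 \cdot 3} - 4\right) = - 5 \left(\left(-1\right) 3 \frac{1}{1 + 18} - 4\right) = - 5 \left(\left(-1\right) 3 \cdot \frac{1}{19} - 4\right) = - 5 \left(- \frac{3}{19} - 4\right) = \left(-5\right) \left(- \frac{79}{19}\right) = \frac{395}{19}$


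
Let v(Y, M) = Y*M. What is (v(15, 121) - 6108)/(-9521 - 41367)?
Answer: 4293/50888 ≈ 0.084362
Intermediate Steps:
v(Y, M) = M*Y
(v(15, 121) - 6108)/(-9521 - 41367) = (121*15 - 6108)/(-9521 - 41367) = (1815 - 6108)/(-50888) = -4293*(-1/50888) = 4293/50888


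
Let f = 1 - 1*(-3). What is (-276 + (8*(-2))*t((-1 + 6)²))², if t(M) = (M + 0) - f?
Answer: 374544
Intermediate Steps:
f = 4 (f = 1 + 3 = 4)
t(M) = -4 + M (t(M) = (M + 0) - 1*4 = M - 4 = -4 + M)
(-276 + (8*(-2))*t((-1 + 6)²))² = (-276 + (8*(-2))*(-4 + (-1 + 6)²))² = (-276 - 16*(-4 + 5²))² = (-276 - 16*(-4 + 25))² = (-276 - 16*21)² = (-276 - 336)² = (-612)² = 374544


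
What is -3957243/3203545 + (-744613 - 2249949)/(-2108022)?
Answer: 625629409472/3376571668995 ≈ 0.18529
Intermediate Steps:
-3957243/3203545 + (-744613 - 2249949)/(-2108022) = -3957243*1/3203545 - 2994562*(-1/2108022) = -3957243/3203545 + 1497281/1054011 = 625629409472/3376571668995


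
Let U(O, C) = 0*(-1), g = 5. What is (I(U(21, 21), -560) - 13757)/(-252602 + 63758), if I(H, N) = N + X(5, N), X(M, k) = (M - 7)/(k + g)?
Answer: 7945933/104808420 ≈ 0.075814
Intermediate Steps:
X(M, k) = (-7 + M)/(5 + k) (X(M, k) = (M - 7)/(k + 5) = (-7 + M)/(5 + k))
U(O, C) = 0
I(H, N) = N - 2/(5 + N) (I(H, N) = N + (-7 + 5)/(5 + N) = N - 2/(5 + N))
(I(U(21, 21), -560) - 13757)/(-252602 + 63758) = ((-2 - 560*(5 - 560))/(5 - 560) - 13757)/(-252602 + 63758) = ((-2 - 560*(-555))/(-555) - 13757)/(-188844) = (-(-2 + 310800)/555 - 13757)*(-1/188844) = (-1/555*310798 - 13757)*(-1/188844) = (-310798/555 - 13757)*(-1/188844) = -7945933/555*(-1/188844) = 7945933/104808420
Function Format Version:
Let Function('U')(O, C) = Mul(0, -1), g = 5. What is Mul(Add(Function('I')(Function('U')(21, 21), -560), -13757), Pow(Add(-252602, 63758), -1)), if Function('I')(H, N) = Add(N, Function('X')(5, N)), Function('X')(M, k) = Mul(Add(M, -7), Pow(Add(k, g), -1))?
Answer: Rational(7945933, 104808420) ≈ 0.075814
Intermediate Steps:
Function('X')(M, k) = Mul(Pow(Add(5, k), -1), Add(-7, M)) (Function('X')(M, k) = Mul(Add(M, -7), Pow(Add(k, 5), -1)) = Mul(Add(-7, M), Pow(Add(5, k), -1)) = Mul(Pow(Add(5, k), -1), Add(-7, M)))
Function('U')(O, C) = 0
Function('I')(H, N) = Add(N, Mul(-2, Pow(Add(5, N), -1))) (Function('I')(H, N) = Add(N, Mul(Pow(Add(5, N), -1), Add(-7, 5))) = Add(N, Mul(Pow(Add(5, N), -1), -2)) = Add(N, Mul(-2, Pow(Add(5, N), -1))))
Mul(Add(Function('I')(Function('U')(21, 21), -560), -13757), Pow(Add(-252602, 63758), -1)) = Mul(Add(Mul(Pow(Add(5, -560), -1), Add(-2, Mul(-560, Add(5, -560)))), -13757), Pow(Add(-252602, 63758), -1)) = Mul(Add(Mul(Pow(-555, -1), Add(-2, Mul(-560, -555))), -13757), Pow(-188844, -1)) = Mul(Add(Mul(Rational(-1, 555), Add(-2, 310800)), -13757), Rational(-1, 188844)) = Mul(Add(Mul(Rational(-1, 555), 310798), -13757), Rational(-1, 188844)) = Mul(Add(Rational(-310798, 555), -13757), Rational(-1, 188844)) = Mul(Rational(-7945933, 555), Rational(-1, 188844)) = Rational(7945933, 104808420)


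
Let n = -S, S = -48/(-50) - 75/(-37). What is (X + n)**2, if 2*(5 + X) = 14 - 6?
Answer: 13601344/855625 ≈ 15.896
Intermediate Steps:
S = 2763/925 (S = -48*(-1/50) - 75*(-1/37) = 24/25 + 75/37 = 2763/925 ≈ 2.9870)
n = -2763/925 (n = -1*2763/925 = -2763/925 ≈ -2.9870)
X = -1 (X = -5 + (14 - 6)/2 = -5 + (1/2)*8 = -5 + 4 = -1)
(X + n)**2 = (-1 - 2763/925)**2 = (-3688/925)**2 = 13601344/855625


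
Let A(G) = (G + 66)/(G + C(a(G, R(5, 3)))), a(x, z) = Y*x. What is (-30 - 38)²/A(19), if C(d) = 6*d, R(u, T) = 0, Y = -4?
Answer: -118864/5 ≈ -23773.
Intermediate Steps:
a(x, z) = -4*x
A(G) = -(66 + G)/(23*G) (A(G) = (G + 66)/(G + 6*(-4*G)) = (66 + G)/(G - 24*G) = (66 + G)/((-23*G)) = (66 + G)*(-1/(23*G)) = -(66 + G)/(23*G))
(-30 - 38)²/A(19) = (-30 - 38)²/(((1/23)*(-66 - 1*19)/19)) = (-68)²/(((1/23)*(1/19)*(-66 - 19))) = 4624/(((1/23)*(1/19)*(-85))) = 4624/(-85/437) = 4624*(-437/85) = -118864/5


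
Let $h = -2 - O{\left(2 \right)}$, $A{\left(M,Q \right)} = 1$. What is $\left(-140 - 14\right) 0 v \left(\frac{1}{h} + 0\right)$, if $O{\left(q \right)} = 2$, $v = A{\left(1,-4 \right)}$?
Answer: $0$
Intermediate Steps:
$v = 1$
$h = -4$ ($h = -2 - 2 = -4$)
$\left(-140 - 14\right) 0 v \left(\frac{1}{h} + 0\right) = \left(-140 - 14\right) 0 \cdot 1 \left(\frac{1}{-4} + 0\right) = - 154 \cdot 0 \left(- \frac{1}{4} + 0\right) = - 154 \cdot 0 \left(- \frac{1}{4}\right) = \left(-154\right) 0 = 0$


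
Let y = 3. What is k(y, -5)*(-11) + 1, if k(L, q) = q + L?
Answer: 23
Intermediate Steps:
k(L, q) = L + q
k(y, -5)*(-11) + 1 = (3 - 5)*(-11) + 1 = -2*(-11) + 1 = 22 + 1 = 23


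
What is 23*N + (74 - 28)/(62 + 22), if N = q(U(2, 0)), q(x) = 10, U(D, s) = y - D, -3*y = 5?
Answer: 9683/42 ≈ 230.55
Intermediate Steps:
y = -5/3 (y = -⅓*5 = -5/3 ≈ -1.6667)
U(D, s) = -5/3 - D
N = 10
23*N + (74 - 28)/(62 + 22) = 23*10 + (74 - 28)/(62 + 22) = 230 + 46/84 = 230 + 46*(1/84) = 230 + 23/42 = 9683/42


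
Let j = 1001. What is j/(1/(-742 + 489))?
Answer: -253253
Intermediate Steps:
j/(1/(-742 + 489)) = 1001/(1/(-742 + 489)) = 1001/(1/(-253)) = 1001/(-1/253) = 1001*(-253) = -253253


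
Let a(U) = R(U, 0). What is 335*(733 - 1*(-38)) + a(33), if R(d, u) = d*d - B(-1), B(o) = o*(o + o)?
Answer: 259372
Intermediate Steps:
B(o) = 2*o² (B(o) = o*(2*o) = 2*o²)
R(d, u) = -2 + d² (R(d, u) = d*d - 2*(-1)² = d² - 2 = -2 + d²)
a(U) = -2 + U²
335*(733 - 1*(-38)) + a(33) = 335*(733 - 1*(-38)) + (-2 + 33²) = 335*(733 + 38) + (-2 + 1089) = 335*771 + 1087 = 258285 + 1087 = 259372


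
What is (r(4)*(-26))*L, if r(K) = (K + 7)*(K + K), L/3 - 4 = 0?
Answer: -27456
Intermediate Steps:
L = 12 (L = 12 + 3*0 = 12 + 0 = 12)
r(K) = 2*K*(7 + K) (r(K) = (7 + K)*(2*K) = 2*K*(7 + K))
(r(4)*(-26))*L = ((2*4*(7 + 4))*(-26))*12 = ((2*4*11)*(-26))*12 = (88*(-26))*12 = -2288*12 = -27456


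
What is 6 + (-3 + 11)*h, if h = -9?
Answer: -66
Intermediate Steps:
6 + (-3 + 11)*h = 6 + (-3 + 11)*(-9) = 6 + 8*(-9) = 6 - 72 = -66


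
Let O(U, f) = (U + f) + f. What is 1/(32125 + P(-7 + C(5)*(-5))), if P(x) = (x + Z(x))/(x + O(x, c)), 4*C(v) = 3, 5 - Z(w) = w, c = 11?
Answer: 1/32135 ≈ 3.1119e-5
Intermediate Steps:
Z(w) = 5 - w
C(v) = ¾ (C(v) = (¼)*3 = ¾)
O(U, f) = U + 2*f
P(x) = 5/(22 + 2*x) (P(x) = (x + (5 - x))/(x + (x + 2*11)) = 5/(x + (x + 22)) = 5/(x + (22 + x)) = 5/(22 + 2*x))
1/(32125 + P(-7 + C(5)*(-5))) = 1/(32125 + 5/(2*(11 + (-7 + (¾)*(-5))))) = 1/(32125 + 5/(2*(11 + (-7 - 15/4)))) = 1/(32125 + 5/(2*(11 - 43/4))) = 1/(32125 + 5/(2*(¼))) = 1/(32125 + (5/2)*4) = 1/(32125 + 10) = 1/32135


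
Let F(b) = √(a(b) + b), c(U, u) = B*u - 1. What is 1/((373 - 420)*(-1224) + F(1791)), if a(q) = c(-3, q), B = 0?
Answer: 28764/1654734497 - √1790/3309468994 ≈ 1.7370e-5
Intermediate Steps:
c(U, u) = -1 (c(U, u) = 0*u - 1 = 0 - 1 = -1)
a(q) = -1
F(b) = √(-1 + b)
1/((373 - 420)*(-1224) + F(1791)) = 1/((373 - 420)*(-1224) + √(-1 + 1791)) = 1/(-47*(-1224) + √1790) = 1/(57528 + √1790)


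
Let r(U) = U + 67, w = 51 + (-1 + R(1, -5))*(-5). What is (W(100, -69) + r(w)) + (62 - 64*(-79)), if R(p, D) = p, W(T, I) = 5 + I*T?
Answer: -1659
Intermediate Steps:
w = 51 (w = 51 + (-1 + 1)*(-5) = 51 + 0*(-5) = 51 + 0 = 51)
r(U) = 67 + U
(W(100, -69) + r(w)) + (62 - 64*(-79)) = ((5 - 69*100) + (67 + 51)) + (62 - 64*(-79)) = ((5 - 6900) + 118) + (62 + 5056) = (-6895 + 118) + 5118 = -6777 + 5118 = -1659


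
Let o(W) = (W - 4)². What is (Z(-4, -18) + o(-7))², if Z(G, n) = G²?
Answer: 18769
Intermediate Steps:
o(W) = (-4 + W)²
(Z(-4, -18) + o(-7))² = ((-4)² + (-4 - 7)²)² = (16 + (-11)²)² = (16 + 121)² = 137² = 18769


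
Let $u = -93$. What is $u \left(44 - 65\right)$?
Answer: $1953$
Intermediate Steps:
$u \left(44 - 65\right) = - 93 \left(44 - 65\right) = \left(-93\right) \left(-21\right) = 1953$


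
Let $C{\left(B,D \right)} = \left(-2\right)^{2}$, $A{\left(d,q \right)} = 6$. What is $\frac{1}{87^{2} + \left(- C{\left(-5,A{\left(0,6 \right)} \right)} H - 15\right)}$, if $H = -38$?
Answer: $\frac{1}{7706} \approx 0.00012977$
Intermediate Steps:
$C{\left(B,D \right)} = 4$
$\frac{1}{87^{2} + \left(- C{\left(-5,A{\left(0,6 \right)} \right)} H - 15\right)} = \frac{1}{87^{2} - \left(15 - \left(-1\right) 4 \left(-38\right)\right)} = \frac{1}{7569 - -137} = \frac{1}{7569 + \left(152 - 15\right)} = \frac{1}{7569 + 137} = \frac{1}{7706}$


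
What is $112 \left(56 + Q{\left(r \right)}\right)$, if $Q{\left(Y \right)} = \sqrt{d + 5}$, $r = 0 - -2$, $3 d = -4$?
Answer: $6272 + \frac{112 \sqrt{33}}{3} \approx 6486.5$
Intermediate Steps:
$d = - \frac{4}{3}$ ($d = \frac{1}{3} \left(-4\right) = - \frac{4}{3} \approx -1.3333$)
$r = 2$ ($r = 0 + 2 = 2$)
$Q{\left(Y \right)} = \frac{\sqrt{33}}{3}$ ($Q{\left(Y \right)} = \sqrt{- \frac{4}{3} + 5} = \sqrt{\frac{11}{3}} = \frac{\sqrt{33}}{3}$)
$112 \left(56 + Q{\left(r \right)}\right) = 112 \left(56 + \frac{\sqrt{33}}{3}\right) = 6272 + \frac{112 \sqrt{33}}{3}$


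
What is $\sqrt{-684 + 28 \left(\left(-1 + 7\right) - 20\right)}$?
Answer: $2 i \sqrt{269} \approx 32.802 i$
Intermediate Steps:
$\sqrt{-684 + 28 \left(\left(-1 + 7\right) - 20\right)} = \sqrt{-684 + 28 \left(6 - 20\right)} = \sqrt{-684 + 28 \left(-14\right)} = \sqrt{-684 - 392} = \sqrt{-1076} = 2 i \sqrt{269}$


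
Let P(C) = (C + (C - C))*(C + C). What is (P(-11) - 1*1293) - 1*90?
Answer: -1141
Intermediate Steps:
P(C) = 2*C**2 (P(C) = (C + 0)*(2*C) = C*(2*C) = 2*C**2)
(P(-11) - 1*1293) - 1*90 = (2*(-11)**2 - 1*1293) - 1*90 = (2*121 - 1293) - 90 = (242 - 1293) - 90 = -1051 - 90 = -1141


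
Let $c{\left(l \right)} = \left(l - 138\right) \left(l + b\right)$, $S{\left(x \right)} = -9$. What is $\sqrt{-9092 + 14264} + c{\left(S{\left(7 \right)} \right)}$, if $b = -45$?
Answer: $7938 + 2 \sqrt{1293} \approx 8009.9$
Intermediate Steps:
$c{\left(l \right)} = \left(-138 + l\right) \left(-45 + l\right)$ ($c{\left(l \right)} = \left(l - 138\right) \left(l - 45\right) = \left(-138 + l\right) \left(-45 + l\right)$)
$\sqrt{-9092 + 14264} + c{\left(S{\left(7 \right)} \right)} = \sqrt{-9092 + 14264} + \left(6210 + \left(-9\right)^{2} - -1647\right) = \sqrt{5172} + \left(6210 + 81 + 1647\right) = 2 \sqrt{1293} + 7938 = 7938 + 2 \sqrt{1293}$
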